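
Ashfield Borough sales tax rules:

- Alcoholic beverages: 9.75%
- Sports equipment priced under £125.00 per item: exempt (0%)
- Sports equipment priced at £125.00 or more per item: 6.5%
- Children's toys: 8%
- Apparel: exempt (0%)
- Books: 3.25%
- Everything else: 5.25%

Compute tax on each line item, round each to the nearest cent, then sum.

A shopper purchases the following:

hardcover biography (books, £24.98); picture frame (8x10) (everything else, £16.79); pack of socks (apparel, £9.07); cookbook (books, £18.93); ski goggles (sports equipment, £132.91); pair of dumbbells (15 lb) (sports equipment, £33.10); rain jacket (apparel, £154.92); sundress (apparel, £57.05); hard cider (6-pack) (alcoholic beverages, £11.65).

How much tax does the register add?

£12.09

Hardcover biography £24.98: books → 3.25% → £0.81
Picture frame (8x10) £16.79: everything else → 5.25% → £0.88
Pack of socks £9.07: apparel → 0% → £0.00
Cookbook £18.93: books → 3.25% → £0.62
Ski goggles £132.91: sports equipment, £125.00 or more → 6.5% → £8.64
Pair of dumbbells (15 lb) £33.10: sports equipment, under £125.00 → 0% → £0.00
Rain jacket £154.92: apparel → 0% → £0.00
Sundress £57.05: apparel → 0% → £0.00
Hard cider (6-pack) £11.65: alcoholic beverages → 9.75% → £1.14
Total tax = £0.81 + £0.88 + £0.62 + £8.64 + £1.14 = £12.09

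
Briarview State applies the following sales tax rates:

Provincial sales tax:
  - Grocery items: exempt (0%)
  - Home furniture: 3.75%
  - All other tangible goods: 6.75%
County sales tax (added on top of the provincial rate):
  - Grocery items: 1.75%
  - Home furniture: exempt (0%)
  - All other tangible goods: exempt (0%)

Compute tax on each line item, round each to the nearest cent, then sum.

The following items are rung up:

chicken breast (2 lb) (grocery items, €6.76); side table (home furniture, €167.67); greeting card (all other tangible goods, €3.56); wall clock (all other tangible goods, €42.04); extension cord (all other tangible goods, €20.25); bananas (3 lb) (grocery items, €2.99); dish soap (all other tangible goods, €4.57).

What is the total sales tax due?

Chicken breast (2 lb) €6.76: grocery items → 0% + 1.75% county = 1.75% → €0.12
Side table €167.67: home furniture → 3.75% + 0% county = 3.75% → €6.29
Greeting card €3.56: all other tangible goods → 6.75% + 0% county = 6.75% → €0.24
Wall clock €42.04: all other tangible goods → 6.75% + 0% county = 6.75% → €2.84
Extension cord €20.25: all other tangible goods → 6.75% + 0% county = 6.75% → €1.37
Bananas (3 lb) €2.99: grocery items → 0% + 1.75% county = 1.75% → €0.05
Dish soap €4.57: all other tangible goods → 6.75% + 0% county = 6.75% → €0.31
Total tax = €0.12 + €6.29 + €0.24 + €2.84 + €1.37 + €0.05 + €0.31 = €11.22

€11.22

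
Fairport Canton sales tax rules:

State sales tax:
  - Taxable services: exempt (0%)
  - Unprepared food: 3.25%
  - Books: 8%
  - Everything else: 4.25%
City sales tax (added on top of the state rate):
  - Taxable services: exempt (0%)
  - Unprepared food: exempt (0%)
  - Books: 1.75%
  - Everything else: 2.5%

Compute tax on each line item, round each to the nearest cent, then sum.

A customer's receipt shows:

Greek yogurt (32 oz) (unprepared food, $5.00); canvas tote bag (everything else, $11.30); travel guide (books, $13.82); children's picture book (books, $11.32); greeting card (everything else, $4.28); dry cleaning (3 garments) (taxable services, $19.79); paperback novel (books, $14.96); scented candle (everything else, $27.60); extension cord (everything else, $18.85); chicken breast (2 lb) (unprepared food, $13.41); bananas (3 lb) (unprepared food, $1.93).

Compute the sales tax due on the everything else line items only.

$4.18

Canvas tote bag $11.30: everything else → 4.25% + 2.5% city = 6.75% → $0.76
Greeting card $4.28: everything else → 4.25% + 2.5% city = 6.75% → $0.29
Scented candle $27.60: everything else → 4.25% + 2.5% city = 6.75% → $1.86
Extension cord $18.85: everything else → 4.25% + 2.5% city = 6.75% → $1.27
Tax on everything else = $0.76 + $0.29 + $1.86 + $1.27 = $4.18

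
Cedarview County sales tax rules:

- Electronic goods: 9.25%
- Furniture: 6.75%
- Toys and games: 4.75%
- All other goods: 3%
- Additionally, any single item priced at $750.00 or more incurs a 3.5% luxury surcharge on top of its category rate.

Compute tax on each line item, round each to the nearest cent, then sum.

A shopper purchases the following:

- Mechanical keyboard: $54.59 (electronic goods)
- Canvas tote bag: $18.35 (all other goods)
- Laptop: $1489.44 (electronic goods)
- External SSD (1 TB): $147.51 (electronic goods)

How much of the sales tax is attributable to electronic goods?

$208.59

Mechanical keyboard $54.59: electronic goods → 9.25% → $5.05
Laptop $1489.44: electronic goods → 9.25% + 3.5% surcharge = 12.75% → $189.90
External SSD (1 TB) $147.51: electronic goods → 9.25% → $13.64
Tax on electronic goods = $5.05 + $189.90 + $13.64 = $208.59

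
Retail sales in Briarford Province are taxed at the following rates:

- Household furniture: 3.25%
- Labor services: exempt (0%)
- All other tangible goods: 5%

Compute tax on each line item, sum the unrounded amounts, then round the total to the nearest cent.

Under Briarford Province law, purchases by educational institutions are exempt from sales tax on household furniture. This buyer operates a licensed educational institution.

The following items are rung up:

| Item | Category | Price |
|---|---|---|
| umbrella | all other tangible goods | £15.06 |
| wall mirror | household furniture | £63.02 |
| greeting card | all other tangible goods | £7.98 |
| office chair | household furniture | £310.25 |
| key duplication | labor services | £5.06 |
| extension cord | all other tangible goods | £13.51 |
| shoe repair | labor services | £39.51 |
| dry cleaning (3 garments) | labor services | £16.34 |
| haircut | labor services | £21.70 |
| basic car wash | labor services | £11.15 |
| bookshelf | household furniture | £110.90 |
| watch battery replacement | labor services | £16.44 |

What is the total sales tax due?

Umbrella £15.06: all other tangible goods → 5% → £0.753
Wall mirror £63.02: household furniture, buyer-exempt → 0% → £0.00
Greeting card £7.98: all other tangible goods → 5% → £0.399
Office chair £310.25: household furniture, buyer-exempt → 0% → £0.00
Key duplication £5.06: labor services → 0% → £0.00
Extension cord £13.51: all other tangible goods → 5% → £0.6755
Shoe repair £39.51: labor services → 0% → £0.00
Dry cleaning (3 garments) £16.34: labor services → 0% → £0.00
Haircut £21.70: labor services → 0% → £0.00
Basic car wash £11.15: labor services → 0% → £0.00
Bookshelf £110.90: household furniture, buyer-exempt → 0% → £0.00
Watch battery replacement £16.44: labor services → 0% → £0.00
Unrounded tax sum = £1.8275 → £1.83

£1.83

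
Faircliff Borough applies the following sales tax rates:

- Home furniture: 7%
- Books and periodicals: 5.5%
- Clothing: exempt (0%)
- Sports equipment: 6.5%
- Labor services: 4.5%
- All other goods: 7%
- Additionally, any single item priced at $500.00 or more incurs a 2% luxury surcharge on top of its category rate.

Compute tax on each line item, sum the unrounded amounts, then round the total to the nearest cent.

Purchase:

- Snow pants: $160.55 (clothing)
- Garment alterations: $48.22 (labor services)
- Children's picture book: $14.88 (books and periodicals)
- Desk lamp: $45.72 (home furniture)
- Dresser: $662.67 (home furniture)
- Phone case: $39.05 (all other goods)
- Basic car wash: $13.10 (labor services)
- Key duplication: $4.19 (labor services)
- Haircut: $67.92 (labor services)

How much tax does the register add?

$72.40

Snow pants $160.55: clothing → 0% → $0.00
Garment alterations $48.22: labor services → 4.5% → $2.1699
Children's picture book $14.88: books and periodicals → 5.5% → $0.8184
Desk lamp $45.72: home furniture → 7% → $3.2004
Dresser $662.67: home furniture → 7% + 2% surcharge = 9% → $59.6403
Phone case $39.05: all other goods → 7% → $2.7335
Basic car wash $13.10: labor services → 4.5% → $0.5895
Key duplication $4.19: labor services → 4.5% → $0.18855
Haircut $67.92: labor services → 4.5% → $3.0564
Unrounded tax sum = $72.39695 → $72.40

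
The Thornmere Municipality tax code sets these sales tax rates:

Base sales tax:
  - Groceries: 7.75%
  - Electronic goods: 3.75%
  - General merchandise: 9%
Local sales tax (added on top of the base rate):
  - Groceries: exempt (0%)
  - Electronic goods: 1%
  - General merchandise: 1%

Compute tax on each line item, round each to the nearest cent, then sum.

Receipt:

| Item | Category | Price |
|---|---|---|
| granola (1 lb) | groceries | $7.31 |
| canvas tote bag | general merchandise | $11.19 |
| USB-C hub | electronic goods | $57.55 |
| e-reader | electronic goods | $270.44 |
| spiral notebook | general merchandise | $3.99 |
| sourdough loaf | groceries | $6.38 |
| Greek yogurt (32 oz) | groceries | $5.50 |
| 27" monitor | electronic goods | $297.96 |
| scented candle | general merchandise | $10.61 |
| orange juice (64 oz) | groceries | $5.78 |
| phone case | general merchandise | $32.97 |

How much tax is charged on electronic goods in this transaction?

USB-C hub $57.55: electronic goods → 3.75% + 1% local = 4.75% → $2.73
E-reader $270.44: electronic goods → 3.75% + 1% local = 4.75% → $12.85
27" monitor $297.96: electronic goods → 3.75% + 1% local = 4.75% → $14.15
Tax on electronic goods = $2.73 + $12.85 + $14.15 = $29.73

$29.73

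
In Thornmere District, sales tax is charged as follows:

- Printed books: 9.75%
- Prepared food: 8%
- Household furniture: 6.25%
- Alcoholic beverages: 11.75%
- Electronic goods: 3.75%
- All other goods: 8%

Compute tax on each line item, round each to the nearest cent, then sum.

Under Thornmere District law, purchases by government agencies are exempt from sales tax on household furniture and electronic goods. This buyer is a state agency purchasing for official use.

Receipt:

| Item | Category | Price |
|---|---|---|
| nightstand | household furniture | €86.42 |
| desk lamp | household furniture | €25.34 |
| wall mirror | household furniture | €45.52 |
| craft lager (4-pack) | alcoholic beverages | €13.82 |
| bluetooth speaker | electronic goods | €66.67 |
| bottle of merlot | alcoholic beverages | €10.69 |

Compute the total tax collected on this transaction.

€2.88

Nightstand €86.42: household furniture, buyer-exempt → 0% → €0.00
Desk lamp €25.34: household furniture, buyer-exempt → 0% → €0.00
Wall mirror €45.52: household furniture, buyer-exempt → 0% → €0.00
Craft lager (4-pack) €13.82: alcoholic beverages → 11.75% → €1.62
Bluetooth speaker €66.67: electronic goods, buyer-exempt → 0% → €0.00
Bottle of merlot €10.69: alcoholic beverages → 11.75% → €1.26
Total tax = €1.62 + €1.26 = €2.88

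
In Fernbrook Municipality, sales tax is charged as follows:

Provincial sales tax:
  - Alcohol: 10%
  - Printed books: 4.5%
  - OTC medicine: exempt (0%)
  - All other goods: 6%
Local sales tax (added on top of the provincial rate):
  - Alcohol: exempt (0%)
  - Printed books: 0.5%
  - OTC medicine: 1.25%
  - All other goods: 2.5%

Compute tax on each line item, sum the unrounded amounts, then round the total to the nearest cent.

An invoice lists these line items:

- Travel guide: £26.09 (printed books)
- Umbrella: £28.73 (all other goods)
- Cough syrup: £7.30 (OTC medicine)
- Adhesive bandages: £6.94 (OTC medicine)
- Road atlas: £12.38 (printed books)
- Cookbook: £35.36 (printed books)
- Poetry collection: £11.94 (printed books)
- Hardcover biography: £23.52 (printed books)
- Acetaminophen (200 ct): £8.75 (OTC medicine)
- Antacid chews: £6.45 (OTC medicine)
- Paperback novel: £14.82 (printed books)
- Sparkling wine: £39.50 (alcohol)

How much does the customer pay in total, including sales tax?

£234.75

Travel guide £26.09: printed books → 4.5% + 0.5% local = 5% → £1.3045
Umbrella £28.73: all other goods → 6% + 2.5% local = 8.5% → £2.44205
Cough syrup £7.30: OTC medicine → 0% + 1.25% local = 1.25% → £0.09125
Adhesive bandages £6.94: OTC medicine → 0% + 1.25% local = 1.25% → £0.08675
Road atlas £12.38: printed books → 4.5% + 0.5% local = 5% → £0.619
Cookbook £35.36: printed books → 4.5% + 0.5% local = 5% → £1.768
Poetry collection £11.94: printed books → 4.5% + 0.5% local = 5% → £0.597
Hardcover biography £23.52: printed books → 4.5% + 0.5% local = 5% → £1.176
Acetaminophen (200 ct) £8.75: OTC medicine → 0% + 1.25% local = 1.25% → £0.109375
Antacid chews £6.45: OTC medicine → 0% + 1.25% local = 1.25% → £0.080625
Paperback novel £14.82: printed books → 4.5% + 0.5% local = 5% → £0.741
Sparkling wine £39.50: alcohol → 10% + 0% local = 10% → £3.95
Subtotal = £221.78; unrounded tax = £12.96555 → £12.97; total due = £234.75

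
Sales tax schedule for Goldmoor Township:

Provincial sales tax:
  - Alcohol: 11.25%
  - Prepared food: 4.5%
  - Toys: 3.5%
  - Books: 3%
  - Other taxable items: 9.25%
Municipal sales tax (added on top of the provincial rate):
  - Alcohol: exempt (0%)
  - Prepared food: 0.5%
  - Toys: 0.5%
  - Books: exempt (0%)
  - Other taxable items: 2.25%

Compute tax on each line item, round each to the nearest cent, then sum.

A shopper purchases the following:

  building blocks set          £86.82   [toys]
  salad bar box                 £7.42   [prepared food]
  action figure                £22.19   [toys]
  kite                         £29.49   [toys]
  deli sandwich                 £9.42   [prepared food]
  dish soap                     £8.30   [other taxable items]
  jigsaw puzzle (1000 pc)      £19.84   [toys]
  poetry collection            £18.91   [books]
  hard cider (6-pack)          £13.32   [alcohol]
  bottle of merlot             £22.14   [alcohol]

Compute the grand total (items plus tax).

Building blocks set £86.82: toys → 3.5% + 0.5% municipal = 4% → £3.47
Salad bar box £7.42: prepared food → 4.5% + 0.5% municipal = 5% → £0.37
Action figure £22.19: toys → 3.5% + 0.5% municipal = 4% → £0.89
Kite £29.49: toys → 3.5% + 0.5% municipal = 4% → £1.18
Deli sandwich £9.42: prepared food → 4.5% + 0.5% municipal = 5% → £0.47
Dish soap £8.30: other taxable items → 9.25% + 2.25% municipal = 11.5% → £0.95
Jigsaw puzzle (1000 pc) £19.84: toys → 3.5% + 0.5% municipal = 4% → £0.79
Poetry collection £18.91: books → 3% + 0% municipal = 3% → £0.57
Hard cider (6-pack) £13.32: alcohol → 11.25% + 0% municipal = 11.25% → £1.50
Bottle of merlot £22.14: alcohol → 11.25% + 0% municipal = 11.25% → £2.49
Subtotal = £237.85; tax = £12.68; total due = £250.53

£250.53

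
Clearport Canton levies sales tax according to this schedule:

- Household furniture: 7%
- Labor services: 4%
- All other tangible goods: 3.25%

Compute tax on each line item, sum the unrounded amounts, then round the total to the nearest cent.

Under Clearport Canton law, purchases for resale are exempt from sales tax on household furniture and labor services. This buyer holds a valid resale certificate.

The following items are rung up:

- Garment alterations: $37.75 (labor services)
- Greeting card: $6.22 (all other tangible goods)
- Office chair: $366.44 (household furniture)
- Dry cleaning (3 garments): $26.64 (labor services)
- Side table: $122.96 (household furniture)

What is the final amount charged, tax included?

Garment alterations $37.75: labor services, buyer-exempt → 0% → $0.00
Greeting card $6.22: all other tangible goods → 3.25% → $0.20215
Office chair $366.44: household furniture, buyer-exempt → 0% → $0.00
Dry cleaning (3 garments) $26.64: labor services, buyer-exempt → 0% → $0.00
Side table $122.96: household furniture, buyer-exempt → 0% → $0.00
Subtotal = $560.01; unrounded tax = $0.20215 → $0.20; total due = $560.21

$560.21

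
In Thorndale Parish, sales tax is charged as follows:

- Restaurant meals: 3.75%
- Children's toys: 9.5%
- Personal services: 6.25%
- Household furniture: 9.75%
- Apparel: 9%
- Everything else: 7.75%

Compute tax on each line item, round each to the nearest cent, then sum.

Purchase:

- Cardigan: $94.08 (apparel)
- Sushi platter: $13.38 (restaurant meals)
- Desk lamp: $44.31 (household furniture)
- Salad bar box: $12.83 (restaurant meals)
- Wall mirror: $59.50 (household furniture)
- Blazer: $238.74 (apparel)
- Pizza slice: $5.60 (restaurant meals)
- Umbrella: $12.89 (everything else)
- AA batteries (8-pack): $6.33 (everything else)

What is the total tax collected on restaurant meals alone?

$1.19

Sushi platter $13.38: restaurant meals → 3.75% → $0.50
Salad bar box $12.83: restaurant meals → 3.75% → $0.48
Pizza slice $5.60: restaurant meals → 3.75% → $0.21
Tax on restaurant meals = $0.50 + $0.48 + $0.21 = $1.19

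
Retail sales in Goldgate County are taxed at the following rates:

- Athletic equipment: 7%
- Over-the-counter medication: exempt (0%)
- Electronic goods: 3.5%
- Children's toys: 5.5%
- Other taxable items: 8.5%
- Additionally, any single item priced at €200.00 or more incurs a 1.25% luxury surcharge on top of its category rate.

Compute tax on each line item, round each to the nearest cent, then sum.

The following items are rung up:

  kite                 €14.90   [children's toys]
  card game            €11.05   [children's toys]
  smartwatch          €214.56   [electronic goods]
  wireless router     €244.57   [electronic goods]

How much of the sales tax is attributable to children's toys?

€1.43

Kite €14.90: children's toys → 5.5% → €0.82
Card game €11.05: children's toys → 5.5% → €0.61
Tax on children's toys = €0.82 + €0.61 = €1.43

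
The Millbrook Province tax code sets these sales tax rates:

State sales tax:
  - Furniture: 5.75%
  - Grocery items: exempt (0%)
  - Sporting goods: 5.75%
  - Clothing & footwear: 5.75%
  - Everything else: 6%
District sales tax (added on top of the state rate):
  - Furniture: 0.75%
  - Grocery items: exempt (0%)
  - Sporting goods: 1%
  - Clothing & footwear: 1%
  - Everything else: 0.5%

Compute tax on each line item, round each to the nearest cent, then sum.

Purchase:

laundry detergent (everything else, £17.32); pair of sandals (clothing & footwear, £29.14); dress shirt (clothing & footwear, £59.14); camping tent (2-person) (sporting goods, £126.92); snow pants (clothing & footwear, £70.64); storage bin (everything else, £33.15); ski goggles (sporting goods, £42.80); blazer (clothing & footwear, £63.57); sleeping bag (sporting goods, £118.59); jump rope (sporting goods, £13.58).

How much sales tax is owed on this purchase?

£38.68

Laundry detergent £17.32: everything else → 6% + 0.5% district = 6.5% → £1.13
Pair of sandals £29.14: clothing & footwear → 5.75% + 1% district = 6.75% → £1.97
Dress shirt £59.14: clothing & footwear → 5.75% + 1% district = 6.75% → £3.99
Camping tent (2-person) £126.92: sporting goods → 5.75% + 1% district = 6.75% → £8.57
Snow pants £70.64: clothing & footwear → 5.75% + 1% district = 6.75% → £4.77
Storage bin £33.15: everything else → 6% + 0.5% district = 6.5% → £2.15
Ski goggles £42.80: sporting goods → 5.75% + 1% district = 6.75% → £2.89
Blazer £63.57: clothing & footwear → 5.75% + 1% district = 6.75% → £4.29
Sleeping bag £118.59: sporting goods → 5.75% + 1% district = 6.75% → £8.00
Jump rope £13.58: sporting goods → 5.75% + 1% district = 6.75% → £0.92
Total tax = £1.13 + £1.97 + £3.99 + £8.57 + £4.77 + £2.15 + £2.89 + £4.29 + £8.00 + £0.92 = £38.68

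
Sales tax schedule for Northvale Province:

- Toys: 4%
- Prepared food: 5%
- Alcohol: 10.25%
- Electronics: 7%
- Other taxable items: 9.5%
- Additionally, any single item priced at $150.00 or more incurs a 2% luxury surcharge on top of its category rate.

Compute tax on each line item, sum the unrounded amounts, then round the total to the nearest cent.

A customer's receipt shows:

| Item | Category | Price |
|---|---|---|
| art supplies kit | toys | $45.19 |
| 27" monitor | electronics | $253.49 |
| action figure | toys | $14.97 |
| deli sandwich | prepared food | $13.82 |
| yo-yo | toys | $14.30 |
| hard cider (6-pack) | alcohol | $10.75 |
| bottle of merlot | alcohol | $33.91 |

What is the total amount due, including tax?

$417.49

Art supplies kit $45.19: toys → 4% → $1.8076
27" monitor $253.49: electronics → 7% + 2% surcharge = 9% → $22.8141
Action figure $14.97: toys → 4% → $0.5988
Deli sandwich $13.82: prepared food → 5% → $0.691
Yo-yo $14.30: toys → 4% → $0.572
Hard cider (6-pack) $10.75: alcohol → 10.25% → $1.101875
Bottle of merlot $33.91: alcohol → 10.25% → $3.475775
Subtotal = $386.43; unrounded tax = $31.06115 → $31.06; total due = $417.49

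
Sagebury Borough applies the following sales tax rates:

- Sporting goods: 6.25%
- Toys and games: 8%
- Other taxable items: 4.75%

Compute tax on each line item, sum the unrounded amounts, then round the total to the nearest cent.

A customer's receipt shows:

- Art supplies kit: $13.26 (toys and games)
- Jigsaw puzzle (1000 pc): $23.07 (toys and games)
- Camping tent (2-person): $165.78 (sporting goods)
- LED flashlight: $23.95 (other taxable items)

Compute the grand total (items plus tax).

Art supplies kit $13.26: toys and games → 8% → $1.0608
Jigsaw puzzle (1000 pc) $23.07: toys and games → 8% → $1.8456
Camping tent (2-person) $165.78: sporting goods → 6.25% → $10.36125
LED flashlight $23.95: other taxable items → 4.75% → $1.137625
Subtotal = $226.06; unrounded tax = $14.405275 → $14.41; total due = $240.47

$240.47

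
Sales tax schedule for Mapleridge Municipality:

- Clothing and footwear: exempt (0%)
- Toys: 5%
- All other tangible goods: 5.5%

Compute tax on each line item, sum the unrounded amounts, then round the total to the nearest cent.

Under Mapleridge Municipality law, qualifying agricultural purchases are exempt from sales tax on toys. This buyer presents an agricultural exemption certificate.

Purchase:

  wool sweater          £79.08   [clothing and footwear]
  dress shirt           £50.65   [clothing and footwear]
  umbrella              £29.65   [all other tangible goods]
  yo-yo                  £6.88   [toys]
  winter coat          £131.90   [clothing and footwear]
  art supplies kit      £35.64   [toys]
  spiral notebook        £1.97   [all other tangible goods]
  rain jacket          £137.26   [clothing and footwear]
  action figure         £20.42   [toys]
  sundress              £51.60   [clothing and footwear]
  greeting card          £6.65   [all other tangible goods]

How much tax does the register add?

£2.10

Wool sweater £79.08: clothing and footwear → 0% → £0.00
Dress shirt £50.65: clothing and footwear → 0% → £0.00
Umbrella £29.65: all other tangible goods → 5.5% → £1.63075
Yo-yo £6.88: toys, buyer-exempt → 0% → £0.00
Winter coat £131.90: clothing and footwear → 0% → £0.00
Art supplies kit £35.64: toys, buyer-exempt → 0% → £0.00
Spiral notebook £1.97: all other tangible goods → 5.5% → £0.10835
Rain jacket £137.26: clothing and footwear → 0% → £0.00
Action figure £20.42: toys, buyer-exempt → 0% → £0.00
Sundress £51.60: clothing and footwear → 0% → £0.00
Greeting card £6.65: all other tangible goods → 5.5% → £0.36575
Unrounded tax sum = £2.10485 → £2.10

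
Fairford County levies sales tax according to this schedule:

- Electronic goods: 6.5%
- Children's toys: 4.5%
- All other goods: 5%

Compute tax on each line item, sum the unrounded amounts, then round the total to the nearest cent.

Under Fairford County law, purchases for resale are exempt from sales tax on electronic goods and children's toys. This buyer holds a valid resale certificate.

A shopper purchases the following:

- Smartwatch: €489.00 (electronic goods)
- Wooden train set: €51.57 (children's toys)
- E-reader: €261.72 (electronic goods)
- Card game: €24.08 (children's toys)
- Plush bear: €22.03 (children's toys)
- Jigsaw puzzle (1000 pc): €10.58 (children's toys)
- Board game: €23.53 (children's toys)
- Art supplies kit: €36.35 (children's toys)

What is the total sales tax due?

€0.00

Smartwatch €489.00: electronic goods, buyer-exempt → 0% → €0.00
Wooden train set €51.57: children's toys, buyer-exempt → 0% → €0.00
E-reader €261.72: electronic goods, buyer-exempt → 0% → €0.00
Card game €24.08: children's toys, buyer-exempt → 0% → €0.00
Plush bear €22.03: children's toys, buyer-exempt → 0% → €0.00
Jigsaw puzzle (1000 pc) €10.58: children's toys, buyer-exempt → 0% → €0.00
Board game €23.53: children's toys, buyer-exempt → 0% → €0.00
Art supplies kit €36.35: children's toys, buyer-exempt → 0% → €0.00
Unrounded tax sum = €0.00 → €0.00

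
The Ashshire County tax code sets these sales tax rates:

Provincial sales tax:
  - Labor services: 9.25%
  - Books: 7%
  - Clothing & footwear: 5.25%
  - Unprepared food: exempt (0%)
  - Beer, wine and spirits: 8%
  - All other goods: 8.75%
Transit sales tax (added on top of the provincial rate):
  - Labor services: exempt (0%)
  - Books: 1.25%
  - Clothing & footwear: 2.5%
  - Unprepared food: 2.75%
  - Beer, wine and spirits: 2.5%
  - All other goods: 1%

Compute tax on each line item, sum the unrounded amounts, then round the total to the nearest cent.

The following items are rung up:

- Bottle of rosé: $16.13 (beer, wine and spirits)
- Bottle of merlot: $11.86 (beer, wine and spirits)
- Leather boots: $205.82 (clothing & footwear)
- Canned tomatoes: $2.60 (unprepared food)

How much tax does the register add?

Bottle of rosé $16.13: beer, wine and spirits → 8% + 2.5% transit = 10.5% → $1.69365
Bottle of merlot $11.86: beer, wine and spirits → 8% + 2.5% transit = 10.5% → $1.2453
Leather boots $205.82: clothing & footwear → 5.25% + 2.5% transit = 7.75% → $15.95105
Canned tomatoes $2.60: unprepared food → 0% + 2.75% transit = 2.75% → $0.0715
Unrounded tax sum = $18.9615 → $18.96

$18.96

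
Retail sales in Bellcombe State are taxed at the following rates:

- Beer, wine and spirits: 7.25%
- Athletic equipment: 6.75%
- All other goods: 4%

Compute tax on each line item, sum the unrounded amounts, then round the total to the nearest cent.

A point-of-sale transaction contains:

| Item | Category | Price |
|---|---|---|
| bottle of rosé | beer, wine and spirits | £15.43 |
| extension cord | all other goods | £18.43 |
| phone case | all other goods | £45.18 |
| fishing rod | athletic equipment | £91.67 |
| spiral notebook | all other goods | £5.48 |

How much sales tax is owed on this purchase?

£10.07

Bottle of rosé £15.43: beer, wine and spirits → 7.25% → £1.118675
Extension cord £18.43: all other goods → 4% → £0.7372
Phone case £45.18: all other goods → 4% → £1.8072
Fishing rod £91.67: athletic equipment → 6.75% → £6.187725
Spiral notebook £5.48: all other goods → 4% → £0.2192
Unrounded tax sum = £10.07 → £10.07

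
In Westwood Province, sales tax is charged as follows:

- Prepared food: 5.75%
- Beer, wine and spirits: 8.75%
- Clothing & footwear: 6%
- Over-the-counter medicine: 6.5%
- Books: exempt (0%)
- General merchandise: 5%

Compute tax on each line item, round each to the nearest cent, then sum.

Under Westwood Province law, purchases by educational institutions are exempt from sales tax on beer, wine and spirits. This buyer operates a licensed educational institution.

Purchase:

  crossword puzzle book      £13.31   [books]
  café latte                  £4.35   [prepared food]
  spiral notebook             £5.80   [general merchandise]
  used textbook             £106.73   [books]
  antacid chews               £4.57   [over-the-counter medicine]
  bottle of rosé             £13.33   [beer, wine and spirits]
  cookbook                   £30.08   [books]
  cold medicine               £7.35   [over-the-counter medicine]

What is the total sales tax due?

£1.32

Crossword puzzle book £13.31: books → 0% → £0.00
Café latte £4.35: prepared food → 5.75% → £0.25
Spiral notebook £5.80: general merchandise → 5% → £0.29
Used textbook £106.73: books → 0% → £0.00
Antacid chews £4.57: over-the-counter medicine → 6.5% → £0.30
Bottle of rosé £13.33: beer, wine and spirits, buyer-exempt → 0% → £0.00
Cookbook £30.08: books → 0% → £0.00
Cold medicine £7.35: over-the-counter medicine → 6.5% → £0.48
Total tax = £0.25 + £0.29 + £0.30 + £0.48 = £1.32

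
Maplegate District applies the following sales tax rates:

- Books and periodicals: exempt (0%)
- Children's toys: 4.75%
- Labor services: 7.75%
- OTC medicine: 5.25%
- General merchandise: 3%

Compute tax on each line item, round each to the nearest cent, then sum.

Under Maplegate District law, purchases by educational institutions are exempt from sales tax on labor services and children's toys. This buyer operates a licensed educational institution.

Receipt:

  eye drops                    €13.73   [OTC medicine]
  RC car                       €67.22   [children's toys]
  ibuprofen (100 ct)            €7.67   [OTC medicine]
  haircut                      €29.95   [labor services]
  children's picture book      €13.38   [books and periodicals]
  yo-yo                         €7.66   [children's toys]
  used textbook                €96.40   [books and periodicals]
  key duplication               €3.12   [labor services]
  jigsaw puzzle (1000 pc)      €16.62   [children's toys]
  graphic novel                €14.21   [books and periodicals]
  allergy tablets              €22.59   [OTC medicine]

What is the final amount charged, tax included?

€294.86

Eye drops €13.73: OTC medicine → 5.25% → €0.72
RC car €67.22: children's toys, buyer-exempt → 0% → €0.00
Ibuprofen (100 ct) €7.67: OTC medicine → 5.25% → €0.40
Haircut €29.95: labor services, buyer-exempt → 0% → €0.00
Children's picture book €13.38: books and periodicals → 0% → €0.00
Yo-yo €7.66: children's toys, buyer-exempt → 0% → €0.00
Used textbook €96.40: books and periodicals → 0% → €0.00
Key duplication €3.12: labor services, buyer-exempt → 0% → €0.00
Jigsaw puzzle (1000 pc) €16.62: children's toys, buyer-exempt → 0% → €0.00
Graphic novel €14.21: books and periodicals → 0% → €0.00
Allergy tablets €22.59: OTC medicine → 5.25% → €1.19
Subtotal = €292.55; tax = €2.31; total due = €294.86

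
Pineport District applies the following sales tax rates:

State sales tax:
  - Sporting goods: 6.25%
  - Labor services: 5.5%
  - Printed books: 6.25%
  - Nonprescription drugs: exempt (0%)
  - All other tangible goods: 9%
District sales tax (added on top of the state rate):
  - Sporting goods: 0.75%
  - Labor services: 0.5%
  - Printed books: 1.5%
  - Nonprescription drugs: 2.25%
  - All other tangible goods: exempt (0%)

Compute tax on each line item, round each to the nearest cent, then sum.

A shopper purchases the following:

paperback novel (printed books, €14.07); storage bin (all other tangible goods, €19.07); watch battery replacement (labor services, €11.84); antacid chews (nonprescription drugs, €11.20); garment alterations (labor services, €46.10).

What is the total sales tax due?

Paperback novel €14.07: printed books → 6.25% + 1.5% district = 7.75% → €1.09
Storage bin €19.07: all other tangible goods → 9% + 0% district = 9% → €1.72
Watch battery replacement €11.84: labor services → 5.5% + 0.5% district = 6% → €0.71
Antacid chews €11.20: nonprescription drugs → 0% + 2.25% district = 2.25% → €0.25
Garment alterations €46.10: labor services → 5.5% + 0.5% district = 6% → €2.77
Total tax = €1.09 + €1.72 + €0.71 + €0.25 + €2.77 = €6.54

€6.54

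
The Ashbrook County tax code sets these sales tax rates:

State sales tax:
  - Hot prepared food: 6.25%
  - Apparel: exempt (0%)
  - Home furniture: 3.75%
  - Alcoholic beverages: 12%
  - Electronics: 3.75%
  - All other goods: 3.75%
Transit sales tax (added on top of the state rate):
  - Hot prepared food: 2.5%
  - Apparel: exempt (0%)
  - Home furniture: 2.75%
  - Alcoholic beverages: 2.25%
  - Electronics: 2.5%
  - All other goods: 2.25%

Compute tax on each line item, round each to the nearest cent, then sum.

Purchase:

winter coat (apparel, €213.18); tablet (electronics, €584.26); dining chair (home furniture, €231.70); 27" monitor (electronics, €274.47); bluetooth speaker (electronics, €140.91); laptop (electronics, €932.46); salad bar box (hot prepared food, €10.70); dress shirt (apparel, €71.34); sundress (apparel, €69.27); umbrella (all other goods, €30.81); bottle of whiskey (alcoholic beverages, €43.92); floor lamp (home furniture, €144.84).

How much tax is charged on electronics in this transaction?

Tablet €584.26: electronics → 3.75% + 2.5% transit = 6.25% → €36.52
27" monitor €274.47: electronics → 3.75% + 2.5% transit = 6.25% → €17.15
Bluetooth speaker €140.91: electronics → 3.75% + 2.5% transit = 6.25% → €8.81
Laptop €932.46: electronics → 3.75% + 2.5% transit = 6.25% → €58.28
Tax on electronics = €36.52 + €17.15 + €8.81 + €58.28 = €120.76

€120.76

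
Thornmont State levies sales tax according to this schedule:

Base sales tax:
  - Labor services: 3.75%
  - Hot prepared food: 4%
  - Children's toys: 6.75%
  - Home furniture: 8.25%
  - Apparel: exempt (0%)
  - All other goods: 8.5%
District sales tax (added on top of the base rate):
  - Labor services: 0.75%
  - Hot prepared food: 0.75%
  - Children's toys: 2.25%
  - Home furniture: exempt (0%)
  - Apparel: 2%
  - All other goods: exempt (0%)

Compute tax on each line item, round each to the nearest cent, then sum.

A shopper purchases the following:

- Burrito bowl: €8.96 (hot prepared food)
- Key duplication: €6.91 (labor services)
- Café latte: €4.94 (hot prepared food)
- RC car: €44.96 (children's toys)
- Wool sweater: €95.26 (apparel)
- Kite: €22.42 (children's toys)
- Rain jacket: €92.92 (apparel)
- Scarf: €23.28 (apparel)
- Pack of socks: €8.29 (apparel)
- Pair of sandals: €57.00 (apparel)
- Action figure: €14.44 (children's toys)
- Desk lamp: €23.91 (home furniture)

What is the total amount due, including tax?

Burrito bowl €8.96: hot prepared food → 4% + 0.75% district = 4.75% → €0.43
Key duplication €6.91: labor services → 3.75% + 0.75% district = 4.5% → €0.31
Café latte €4.94: hot prepared food → 4% + 0.75% district = 4.75% → €0.23
RC car €44.96: children's toys → 6.75% + 2.25% district = 9% → €4.05
Wool sweater €95.26: apparel → 0% + 2% district = 2% → €1.91
Kite €22.42: children's toys → 6.75% + 2.25% district = 9% → €2.02
Rain jacket €92.92: apparel → 0% + 2% district = 2% → €1.86
Scarf €23.28: apparel → 0% + 2% district = 2% → €0.47
Pack of socks €8.29: apparel → 0% + 2% district = 2% → €0.17
Pair of sandals €57.00: apparel → 0% + 2% district = 2% → €1.14
Action figure €14.44: children's toys → 6.75% + 2.25% district = 9% → €1.30
Desk lamp €23.91: home furniture → 8.25% + 0% district = 8.25% → €1.97
Subtotal = €403.29; tax = €15.86; total due = €419.15

€419.15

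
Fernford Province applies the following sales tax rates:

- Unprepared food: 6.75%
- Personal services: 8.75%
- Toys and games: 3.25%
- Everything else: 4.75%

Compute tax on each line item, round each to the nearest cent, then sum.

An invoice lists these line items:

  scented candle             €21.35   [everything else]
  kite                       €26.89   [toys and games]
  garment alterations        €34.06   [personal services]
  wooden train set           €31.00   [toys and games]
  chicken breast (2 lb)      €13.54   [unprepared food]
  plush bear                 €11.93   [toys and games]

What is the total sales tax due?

€7.17

Scented candle €21.35: everything else → 4.75% → €1.01
Kite €26.89: toys and games → 3.25% → €0.87
Garment alterations €34.06: personal services → 8.75% → €2.98
Wooden train set €31.00: toys and games → 3.25% → €1.01
Chicken breast (2 lb) €13.54: unprepared food → 6.75% → €0.91
Plush bear €11.93: toys and games → 3.25% → €0.39
Total tax = €1.01 + €0.87 + €2.98 + €1.01 + €0.91 + €0.39 = €7.17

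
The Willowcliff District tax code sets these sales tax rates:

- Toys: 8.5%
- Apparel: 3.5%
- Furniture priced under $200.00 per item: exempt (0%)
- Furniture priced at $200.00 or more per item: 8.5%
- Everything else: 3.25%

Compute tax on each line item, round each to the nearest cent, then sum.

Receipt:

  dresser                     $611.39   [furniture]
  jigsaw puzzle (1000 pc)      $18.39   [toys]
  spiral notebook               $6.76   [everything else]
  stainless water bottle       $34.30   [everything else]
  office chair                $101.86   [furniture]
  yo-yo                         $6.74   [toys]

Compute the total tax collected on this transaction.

Dresser $611.39: furniture, $200.00 or more → 8.5% → $51.97
Jigsaw puzzle (1000 pc) $18.39: toys → 8.5% → $1.56
Spiral notebook $6.76: everything else → 3.25% → $0.22
Stainless water bottle $34.30: everything else → 3.25% → $1.11
Office chair $101.86: furniture, under $200.00 → 0% → $0.00
Yo-yo $6.74: toys → 8.5% → $0.57
Total tax = $51.97 + $1.56 + $0.22 + $1.11 + $0.57 = $55.43

$55.43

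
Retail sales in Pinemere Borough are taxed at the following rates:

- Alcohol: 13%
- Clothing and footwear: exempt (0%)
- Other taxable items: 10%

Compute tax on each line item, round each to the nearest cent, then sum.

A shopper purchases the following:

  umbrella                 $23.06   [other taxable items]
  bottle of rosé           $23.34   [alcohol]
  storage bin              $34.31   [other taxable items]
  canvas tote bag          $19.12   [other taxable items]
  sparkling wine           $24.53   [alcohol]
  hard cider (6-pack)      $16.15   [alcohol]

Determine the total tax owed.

Umbrella $23.06: other taxable items → 10% → $2.31
Bottle of rosé $23.34: alcohol → 13% → $3.03
Storage bin $34.31: other taxable items → 10% → $3.43
Canvas tote bag $19.12: other taxable items → 10% → $1.91
Sparkling wine $24.53: alcohol → 13% → $3.19
Hard cider (6-pack) $16.15: alcohol → 13% → $2.10
Total tax = $2.31 + $3.03 + $3.43 + $1.91 + $3.19 + $2.10 = $15.97

$15.97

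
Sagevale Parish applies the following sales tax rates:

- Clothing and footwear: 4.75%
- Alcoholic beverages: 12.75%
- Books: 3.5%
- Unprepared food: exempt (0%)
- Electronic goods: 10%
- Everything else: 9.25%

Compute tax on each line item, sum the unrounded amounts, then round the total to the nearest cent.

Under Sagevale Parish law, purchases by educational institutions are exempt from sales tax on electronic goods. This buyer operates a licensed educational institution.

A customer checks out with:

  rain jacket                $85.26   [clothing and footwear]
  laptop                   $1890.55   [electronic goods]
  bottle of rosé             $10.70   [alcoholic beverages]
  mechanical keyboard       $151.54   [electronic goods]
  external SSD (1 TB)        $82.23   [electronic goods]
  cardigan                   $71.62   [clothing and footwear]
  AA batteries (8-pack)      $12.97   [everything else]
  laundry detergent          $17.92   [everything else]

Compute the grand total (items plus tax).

Rain jacket $85.26: clothing and footwear → 4.75% → $4.04985
Laptop $1890.55: electronic goods, buyer-exempt → 0% → $0.00
Bottle of rosé $10.70: alcoholic beverages → 12.75% → $1.36425
Mechanical keyboard $151.54: electronic goods, buyer-exempt → 0% → $0.00
External SSD (1 TB) $82.23: electronic goods, buyer-exempt → 0% → $0.00
Cardigan $71.62: clothing and footwear → 4.75% → $3.40195
AA batteries (8-pack) $12.97: everything else → 9.25% → $1.199725
Laundry detergent $17.92: everything else → 9.25% → $1.6576
Subtotal = $2322.79; unrounded tax = $11.673375 → $11.67; total due = $2334.46

$2334.46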